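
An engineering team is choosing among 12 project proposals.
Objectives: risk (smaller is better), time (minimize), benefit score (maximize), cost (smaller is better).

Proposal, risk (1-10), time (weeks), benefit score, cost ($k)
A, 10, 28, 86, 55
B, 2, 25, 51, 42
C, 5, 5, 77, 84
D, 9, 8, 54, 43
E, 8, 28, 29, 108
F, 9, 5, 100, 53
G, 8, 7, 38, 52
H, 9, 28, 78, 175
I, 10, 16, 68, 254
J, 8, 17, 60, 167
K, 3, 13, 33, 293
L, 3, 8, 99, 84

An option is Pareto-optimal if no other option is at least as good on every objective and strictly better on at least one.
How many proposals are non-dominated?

6

A: dominated by F (risk 9≤10, time 5≤28, benefit score 100≥86, cost 53≤55).
B: not dominated (best risk).
C: not dominated.
D: not dominated.
E: dominated by B (risk 2≤8, time 25≤28, benefit score 51≥29, cost 42≤108).
F: not dominated (best benefit score).
G: not dominated.
H: dominated by F (risk 9≤9, time 5≤28, benefit score 100≥78, cost 53≤175).
I: dominated by C (risk 5≤10, time 5≤16, benefit score 77≥68, cost 84≤254).
J: dominated by C (risk 5≤8, time 5≤17, benefit score 77≥60, cost 84≤167).
K: dominated by L (risk 3≤3, time 8≤13, benefit score 99≥33, cost 84≤293).
L: not dominated.
Pareto-optimal: B, C, D, F, G, L → 6.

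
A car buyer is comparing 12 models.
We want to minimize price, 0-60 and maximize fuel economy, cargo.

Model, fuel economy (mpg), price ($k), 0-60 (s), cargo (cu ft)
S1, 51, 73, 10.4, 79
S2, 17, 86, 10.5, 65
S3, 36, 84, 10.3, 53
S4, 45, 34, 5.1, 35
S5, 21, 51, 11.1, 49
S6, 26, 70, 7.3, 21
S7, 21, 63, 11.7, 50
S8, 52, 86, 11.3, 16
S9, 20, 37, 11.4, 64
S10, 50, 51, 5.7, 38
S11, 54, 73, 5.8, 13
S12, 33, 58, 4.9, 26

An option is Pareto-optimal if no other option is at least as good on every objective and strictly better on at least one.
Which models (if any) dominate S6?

S4: fuel economy 45≥26, price 34≤70, 0-60 5.1≤7.3, cargo 35≥21 — dominates S6.
S10: fuel economy 50≥26, price 51≤70, 0-60 5.7≤7.3, cargo 38≥21 — dominates S6.
S12: fuel economy 33≥26, price 58≤70, 0-60 4.9≤7.3, cargo 26≥21 — dominates S6.
Others (S1, S2, S3, S5, S7, S8, S9, S11) are each worse than S6 on at least one objective.

S4, S10, S12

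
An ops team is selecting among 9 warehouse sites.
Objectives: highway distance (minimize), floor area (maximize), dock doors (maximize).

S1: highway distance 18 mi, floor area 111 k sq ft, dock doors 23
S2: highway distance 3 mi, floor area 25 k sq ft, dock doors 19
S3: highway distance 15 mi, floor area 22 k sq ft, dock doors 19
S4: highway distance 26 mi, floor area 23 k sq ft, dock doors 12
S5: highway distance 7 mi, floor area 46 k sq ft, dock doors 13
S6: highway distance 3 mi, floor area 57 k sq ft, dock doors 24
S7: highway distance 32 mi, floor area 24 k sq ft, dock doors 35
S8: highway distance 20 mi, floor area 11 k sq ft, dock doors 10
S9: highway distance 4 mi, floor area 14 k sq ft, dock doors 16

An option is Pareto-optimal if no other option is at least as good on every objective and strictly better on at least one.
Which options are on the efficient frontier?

S1, S6, S7

S1: not dominated (best floor area).
S2: dominated by S6 (highway distance 3≤3, floor area 57≥25, dock doors 24≥19).
S3: dominated by S2 (highway distance 3≤15, floor area 25≥22, dock doors 19≥19).
S4: dominated by S1 (highway distance 18≤26, floor area 111≥23, dock doors 23≥12).
S5: dominated by S6 (highway distance 3≤7, floor area 57≥46, dock doors 24≥13).
S6: not dominated.
S7: not dominated (best dock doors).
S8: dominated by S1 (highway distance 18≤20, floor area 111≥11, dock doors 23≥10).
S9: dominated by S2 (highway distance 3≤4, floor area 25≥14, dock doors 19≥16).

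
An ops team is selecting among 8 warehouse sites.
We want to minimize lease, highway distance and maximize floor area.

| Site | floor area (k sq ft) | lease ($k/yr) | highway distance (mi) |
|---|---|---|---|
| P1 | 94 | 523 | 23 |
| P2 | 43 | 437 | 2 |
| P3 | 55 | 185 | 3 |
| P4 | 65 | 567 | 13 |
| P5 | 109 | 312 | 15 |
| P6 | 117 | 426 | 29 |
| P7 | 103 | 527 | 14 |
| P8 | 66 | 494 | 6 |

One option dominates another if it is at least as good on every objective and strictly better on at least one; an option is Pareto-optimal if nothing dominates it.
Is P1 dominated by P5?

Yes

P5 vs P1: floor area 109≥94, lease 312≤523, highway distance 15≤23 — P5 is at least as good on every objective with at least one strict improvement.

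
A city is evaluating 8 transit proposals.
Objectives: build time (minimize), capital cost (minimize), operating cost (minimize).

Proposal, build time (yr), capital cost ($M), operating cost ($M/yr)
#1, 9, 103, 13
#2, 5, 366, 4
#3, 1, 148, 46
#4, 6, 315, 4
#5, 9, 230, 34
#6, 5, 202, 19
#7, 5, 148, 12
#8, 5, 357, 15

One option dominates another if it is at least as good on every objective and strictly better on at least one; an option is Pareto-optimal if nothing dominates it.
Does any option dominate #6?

#7 vs #6: build time 5≤5, capital cost 148≤202, operating cost 12≤19 — #7 is at least as good on every objective and strictly better on at least one, so #7 dominates #6.

Yes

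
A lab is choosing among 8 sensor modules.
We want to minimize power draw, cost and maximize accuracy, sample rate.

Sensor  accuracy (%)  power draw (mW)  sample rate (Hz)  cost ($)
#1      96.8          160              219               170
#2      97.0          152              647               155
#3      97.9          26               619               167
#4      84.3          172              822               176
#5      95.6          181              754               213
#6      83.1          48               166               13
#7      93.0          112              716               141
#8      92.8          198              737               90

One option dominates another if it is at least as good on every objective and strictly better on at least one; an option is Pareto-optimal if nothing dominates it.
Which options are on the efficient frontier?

#2, #3, #4, #5, #6, #7, #8

#1: dominated by #2 (accuracy 97.0≥96.8, power draw 152≤160, sample rate 647≥219, cost 155≤170).
#2: not dominated.
#3: not dominated (best accuracy).
#4: not dominated (best sample rate).
#5: not dominated.
#6: not dominated (best cost).
#7: not dominated.
#8: not dominated.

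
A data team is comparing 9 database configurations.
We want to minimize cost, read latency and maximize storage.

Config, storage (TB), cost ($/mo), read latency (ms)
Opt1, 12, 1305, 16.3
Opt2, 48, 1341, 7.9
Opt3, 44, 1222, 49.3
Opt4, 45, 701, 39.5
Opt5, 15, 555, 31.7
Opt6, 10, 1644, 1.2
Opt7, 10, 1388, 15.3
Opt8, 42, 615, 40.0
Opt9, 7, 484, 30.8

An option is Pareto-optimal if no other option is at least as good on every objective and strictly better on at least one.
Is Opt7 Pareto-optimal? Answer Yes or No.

Opt2 vs Opt7: storage 48≥10, cost 1341≤1388, read latency 7.9≤15.3 — Opt2 is at least as good on every objective and strictly better on at least one, so Opt2 dominates Opt7.

No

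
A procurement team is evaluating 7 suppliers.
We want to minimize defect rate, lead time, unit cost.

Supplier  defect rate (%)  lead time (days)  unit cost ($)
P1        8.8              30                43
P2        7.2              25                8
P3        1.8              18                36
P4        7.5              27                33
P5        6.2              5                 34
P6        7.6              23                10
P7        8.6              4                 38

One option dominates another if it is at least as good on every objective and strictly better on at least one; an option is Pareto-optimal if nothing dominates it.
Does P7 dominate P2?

P7 vs P2: P7 is worse on defect rate (8.6 vs 7.2), so it does not dominate P2.

No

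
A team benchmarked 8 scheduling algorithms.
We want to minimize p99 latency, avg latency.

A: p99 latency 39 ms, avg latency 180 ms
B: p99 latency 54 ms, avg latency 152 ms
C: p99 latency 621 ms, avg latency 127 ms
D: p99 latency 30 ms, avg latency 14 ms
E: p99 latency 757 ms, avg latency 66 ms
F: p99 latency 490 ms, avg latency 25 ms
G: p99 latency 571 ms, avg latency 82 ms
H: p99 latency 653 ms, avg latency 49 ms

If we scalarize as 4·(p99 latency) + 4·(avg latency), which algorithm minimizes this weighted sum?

D

A: 4·39 + 4·180 = 876
B: 4·54 + 4·152 = 824
C: 4·621 + 4·127 = 2992
D: 4·30 + 4·14 = 176
E: 4·757 + 4·66 = 3292
F: 4·490 + 4·25 = 2060
G: 4·571 + 4·82 = 2612
H: 4·653 + 4·49 = 2808
Lowest: D at 176.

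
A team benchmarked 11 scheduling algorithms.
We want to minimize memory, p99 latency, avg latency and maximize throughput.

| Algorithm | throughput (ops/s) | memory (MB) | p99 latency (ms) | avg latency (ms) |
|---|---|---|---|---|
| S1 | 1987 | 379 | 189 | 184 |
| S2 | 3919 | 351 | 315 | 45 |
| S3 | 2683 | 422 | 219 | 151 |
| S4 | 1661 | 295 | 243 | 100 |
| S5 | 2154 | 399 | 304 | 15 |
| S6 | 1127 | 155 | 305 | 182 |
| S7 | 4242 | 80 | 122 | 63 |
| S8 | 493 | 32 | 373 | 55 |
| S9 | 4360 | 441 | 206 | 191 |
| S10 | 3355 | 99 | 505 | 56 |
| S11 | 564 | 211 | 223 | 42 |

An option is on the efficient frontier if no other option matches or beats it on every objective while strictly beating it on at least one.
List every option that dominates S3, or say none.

S7

S7: throughput 4242≥2683, memory 80≤422, p99 latency 122≤219, avg latency 63≤151 — dominates S3.
Others (S1, S2, S4, S5, S6, S8, S9, S10, S11) are each worse than S3 on at least one objective.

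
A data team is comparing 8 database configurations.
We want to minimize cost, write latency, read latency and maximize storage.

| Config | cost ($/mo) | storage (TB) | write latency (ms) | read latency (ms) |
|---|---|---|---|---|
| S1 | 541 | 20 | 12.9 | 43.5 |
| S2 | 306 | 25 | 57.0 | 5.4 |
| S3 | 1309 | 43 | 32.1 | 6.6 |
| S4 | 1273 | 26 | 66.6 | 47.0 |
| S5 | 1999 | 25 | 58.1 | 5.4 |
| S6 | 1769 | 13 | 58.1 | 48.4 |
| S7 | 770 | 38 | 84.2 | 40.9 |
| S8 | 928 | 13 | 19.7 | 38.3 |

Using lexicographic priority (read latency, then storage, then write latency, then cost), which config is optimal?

First minimize read latency: best is 5.4, kept {S2, S5}.
Then maximize storage: best is 25, kept {S2, S5}.
Then minimize write latency: best is 57.0, kept {S2}.

S2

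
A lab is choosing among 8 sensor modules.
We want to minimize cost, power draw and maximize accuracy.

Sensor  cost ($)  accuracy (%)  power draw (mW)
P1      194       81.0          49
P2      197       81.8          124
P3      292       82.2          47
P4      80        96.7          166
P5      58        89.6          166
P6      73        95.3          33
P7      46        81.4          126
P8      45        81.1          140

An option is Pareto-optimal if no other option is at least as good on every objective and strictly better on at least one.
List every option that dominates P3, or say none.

P6: cost 73≤292, accuracy 95.3≥82.2, power draw 33≤47 — dominates P3.
Others (P1, P2, P4, P5, P7, P8) are each worse than P3 on at least one objective.

P6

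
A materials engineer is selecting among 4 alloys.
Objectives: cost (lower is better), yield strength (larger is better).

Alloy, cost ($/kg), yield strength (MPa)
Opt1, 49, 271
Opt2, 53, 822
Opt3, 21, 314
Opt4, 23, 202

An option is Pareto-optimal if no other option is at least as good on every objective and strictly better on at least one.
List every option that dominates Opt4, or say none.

Opt3: cost 21≤23, yield strength 314≥202 — dominates Opt4.
Others (Opt1, Opt2) are each worse than Opt4 on at least one objective.

Opt3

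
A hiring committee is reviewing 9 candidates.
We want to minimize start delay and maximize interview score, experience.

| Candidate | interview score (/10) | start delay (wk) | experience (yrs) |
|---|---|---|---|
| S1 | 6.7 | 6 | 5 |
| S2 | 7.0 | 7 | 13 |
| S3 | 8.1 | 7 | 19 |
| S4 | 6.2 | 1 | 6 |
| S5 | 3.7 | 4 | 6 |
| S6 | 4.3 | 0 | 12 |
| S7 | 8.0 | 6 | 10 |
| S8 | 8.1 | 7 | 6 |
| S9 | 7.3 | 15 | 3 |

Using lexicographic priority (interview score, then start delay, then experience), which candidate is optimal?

S3

First maximize interview score: best is 8.1, kept {S3, S8}.
Then minimize start delay: best is 7, kept {S3, S8}.
Then maximize experience: best is 19, kept {S3}.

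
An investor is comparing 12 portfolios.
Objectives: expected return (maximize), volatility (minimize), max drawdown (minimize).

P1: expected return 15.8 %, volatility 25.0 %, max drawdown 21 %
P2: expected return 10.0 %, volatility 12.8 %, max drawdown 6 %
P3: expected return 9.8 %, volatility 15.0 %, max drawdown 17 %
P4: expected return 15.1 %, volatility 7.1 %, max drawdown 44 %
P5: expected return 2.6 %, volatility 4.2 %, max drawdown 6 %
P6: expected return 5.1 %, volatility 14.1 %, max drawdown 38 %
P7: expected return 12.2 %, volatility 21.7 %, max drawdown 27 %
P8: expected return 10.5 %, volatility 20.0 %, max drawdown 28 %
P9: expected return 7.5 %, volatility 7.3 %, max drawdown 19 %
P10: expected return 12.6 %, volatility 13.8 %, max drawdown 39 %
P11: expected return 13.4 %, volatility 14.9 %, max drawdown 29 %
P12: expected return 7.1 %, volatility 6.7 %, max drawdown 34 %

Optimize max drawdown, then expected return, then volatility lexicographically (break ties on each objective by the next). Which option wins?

First minimize max drawdown: best is 6, kept {P2, P5}.
Then maximize expected return: best is 10.0, kept {P2}.

P2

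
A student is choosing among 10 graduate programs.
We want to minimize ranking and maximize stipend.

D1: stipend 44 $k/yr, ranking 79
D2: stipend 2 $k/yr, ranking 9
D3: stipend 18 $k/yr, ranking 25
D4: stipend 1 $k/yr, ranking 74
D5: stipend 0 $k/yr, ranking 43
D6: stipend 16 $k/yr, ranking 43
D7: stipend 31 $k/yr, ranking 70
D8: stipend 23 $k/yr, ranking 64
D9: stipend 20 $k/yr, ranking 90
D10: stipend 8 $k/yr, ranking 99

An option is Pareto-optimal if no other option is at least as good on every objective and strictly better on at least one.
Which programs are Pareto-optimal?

D1: not dominated (best stipend).
D2: not dominated (best ranking).
D3: not dominated.
D4: dominated by D2 (stipend 2≥1, ranking 9≤74).
D5: dominated by D2 (stipend 2≥0, ranking 9≤43).
D6: dominated by D3 (stipend 18≥16, ranking 25≤43).
D7: not dominated.
D8: not dominated.
D9: dominated by D1 (stipend 44≥20, ranking 79≤90).
D10: dominated by D1 (stipend 44≥8, ranking 79≤99).

D1, D2, D3, D7, D8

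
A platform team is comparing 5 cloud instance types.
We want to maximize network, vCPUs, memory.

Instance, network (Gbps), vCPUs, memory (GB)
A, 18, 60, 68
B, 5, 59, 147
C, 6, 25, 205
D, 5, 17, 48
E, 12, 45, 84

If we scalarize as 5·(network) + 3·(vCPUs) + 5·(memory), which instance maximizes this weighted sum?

A: 5·18 + 3·60 + 5·68 = 610
B: 5·5 + 3·59 + 5·147 = 937
C: 5·6 + 3·25 + 5·205 = 1130
D: 5·5 + 3·17 + 5·48 = 316
E: 5·12 + 3·45 + 5·84 = 615
Highest: C at 1130.

C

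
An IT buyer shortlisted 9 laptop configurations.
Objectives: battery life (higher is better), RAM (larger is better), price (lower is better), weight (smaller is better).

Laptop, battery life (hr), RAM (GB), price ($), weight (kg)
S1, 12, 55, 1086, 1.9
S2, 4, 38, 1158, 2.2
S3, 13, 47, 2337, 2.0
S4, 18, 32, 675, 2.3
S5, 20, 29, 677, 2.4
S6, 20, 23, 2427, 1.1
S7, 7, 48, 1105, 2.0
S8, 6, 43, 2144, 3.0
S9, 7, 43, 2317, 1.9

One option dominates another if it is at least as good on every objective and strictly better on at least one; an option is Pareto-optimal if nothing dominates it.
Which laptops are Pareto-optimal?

S1: not dominated (best RAM).
S2: dominated by S1 (battery life 12≥4, RAM 55≥38, price 1086≤1158, weight 1.9≤2.2).
S3: not dominated.
S4: not dominated (best price).
S5: not dominated.
S6: not dominated (best weight).
S7: dominated by S1 (battery life 12≥7, RAM 55≥48, price 1086≤1105, weight 1.9≤2.0).
S8: dominated by S1 (battery life 12≥6, RAM 55≥43, price 1086≤2144, weight 1.9≤3.0).
S9: dominated by S1 (battery life 12≥7, RAM 55≥43, price 1086≤2317, weight 1.9≤1.9).

S1, S3, S4, S5, S6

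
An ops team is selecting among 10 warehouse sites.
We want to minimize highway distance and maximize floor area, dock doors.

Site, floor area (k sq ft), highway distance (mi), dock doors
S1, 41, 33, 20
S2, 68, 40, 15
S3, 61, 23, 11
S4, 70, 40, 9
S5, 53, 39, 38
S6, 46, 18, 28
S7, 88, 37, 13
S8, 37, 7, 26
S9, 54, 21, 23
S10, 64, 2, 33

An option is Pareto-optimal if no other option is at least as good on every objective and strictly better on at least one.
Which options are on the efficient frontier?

S1: dominated by S6 (floor area 46≥41, highway distance 18≤33, dock doors 28≥20).
S2: not dominated.
S3: dominated by S10 (floor area 64≥61, highway distance 2≤23, dock doors 33≥11).
S4: dominated by S7 (floor area 88≥70, highway distance 37≤40, dock doors 13≥9).
S5: not dominated (best dock doors).
S6: dominated by S10 (floor area 64≥46, highway distance 2≤18, dock doors 33≥28).
S7: not dominated (best floor area).
S8: dominated by S10 (floor area 64≥37, highway distance 2≤7, dock doors 33≥26).
S9: dominated by S10 (floor area 64≥54, highway distance 2≤21, dock doors 33≥23).
S10: not dominated (best highway distance).

S2, S5, S7, S10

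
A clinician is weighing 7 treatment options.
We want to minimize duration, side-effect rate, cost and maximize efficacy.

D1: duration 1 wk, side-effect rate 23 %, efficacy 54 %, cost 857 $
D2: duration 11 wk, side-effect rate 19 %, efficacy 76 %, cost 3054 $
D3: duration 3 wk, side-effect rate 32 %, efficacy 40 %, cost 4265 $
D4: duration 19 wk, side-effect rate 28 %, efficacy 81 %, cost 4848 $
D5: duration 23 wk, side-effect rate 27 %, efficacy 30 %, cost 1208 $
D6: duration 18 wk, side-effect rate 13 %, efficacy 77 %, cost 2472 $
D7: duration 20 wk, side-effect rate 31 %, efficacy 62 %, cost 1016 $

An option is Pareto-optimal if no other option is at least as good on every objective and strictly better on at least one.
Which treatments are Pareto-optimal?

D1: not dominated (best duration).
D2: not dominated.
D3: dominated by D1 (duration 1≤3, side-effect rate 23≤32, efficacy 54≥40, cost 857≤4265).
D4: not dominated (best efficacy).
D5: dominated by D1 (duration 1≤23, side-effect rate 23≤27, efficacy 54≥30, cost 857≤1208).
D6: not dominated (best side-effect rate).
D7: not dominated.

D1, D2, D4, D6, D7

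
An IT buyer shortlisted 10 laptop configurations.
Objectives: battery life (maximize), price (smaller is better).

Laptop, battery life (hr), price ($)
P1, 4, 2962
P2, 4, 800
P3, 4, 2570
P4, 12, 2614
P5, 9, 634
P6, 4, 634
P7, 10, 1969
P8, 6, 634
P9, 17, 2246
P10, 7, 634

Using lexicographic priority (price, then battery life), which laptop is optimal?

First minimize price: best is 634, kept {P5, P6, P8, P10}.
Then maximize battery life: best is 9, kept {P5}.

P5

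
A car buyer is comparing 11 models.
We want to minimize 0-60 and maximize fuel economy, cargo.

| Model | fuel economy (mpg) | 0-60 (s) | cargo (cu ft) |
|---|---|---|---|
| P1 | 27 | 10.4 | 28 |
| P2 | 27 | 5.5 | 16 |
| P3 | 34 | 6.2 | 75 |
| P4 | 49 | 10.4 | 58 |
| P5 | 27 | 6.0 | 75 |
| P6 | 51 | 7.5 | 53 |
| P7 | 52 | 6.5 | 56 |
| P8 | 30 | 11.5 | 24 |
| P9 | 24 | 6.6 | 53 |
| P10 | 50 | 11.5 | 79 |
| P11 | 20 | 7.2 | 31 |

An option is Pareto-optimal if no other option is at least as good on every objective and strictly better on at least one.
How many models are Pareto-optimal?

P1: dominated by P3 (fuel economy 34≥27, 0-60 6.2≤10.4, cargo 75≥28).
P2: not dominated (best 0-60).
P3: not dominated.
P4: not dominated.
P5: not dominated.
P6: dominated by P7 (fuel economy 52≥51, 0-60 6.5≤7.5, cargo 56≥53).
P7: not dominated (best fuel economy).
P8: dominated by P3 (fuel economy 34≥30, 0-60 6.2≤11.5, cargo 75≥24).
P9: dominated by P3 (fuel economy 34≥24, 0-60 6.2≤6.6, cargo 75≥53).
P10: not dominated (best cargo).
P11: dominated by P3 (fuel economy 34≥20, 0-60 6.2≤7.2, cargo 75≥31).
Pareto-optimal: P2, P3, P4, P5, P7, P10 → 6.

6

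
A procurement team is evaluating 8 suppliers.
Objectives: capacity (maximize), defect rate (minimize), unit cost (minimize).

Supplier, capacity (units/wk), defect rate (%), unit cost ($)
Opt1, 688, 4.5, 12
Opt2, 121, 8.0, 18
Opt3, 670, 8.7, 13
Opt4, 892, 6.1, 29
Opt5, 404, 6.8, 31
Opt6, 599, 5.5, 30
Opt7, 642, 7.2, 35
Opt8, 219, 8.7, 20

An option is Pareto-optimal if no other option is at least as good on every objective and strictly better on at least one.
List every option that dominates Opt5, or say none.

Opt1, Opt4, Opt6

Opt1: capacity 688≥404, defect rate 4.5≤6.8, unit cost 12≤31 — dominates Opt5.
Opt4: capacity 892≥404, defect rate 6.1≤6.8, unit cost 29≤31 — dominates Opt5.
Opt6: capacity 599≥404, defect rate 5.5≤6.8, unit cost 30≤31 — dominates Opt5.
Others (Opt2, Opt3, Opt7, Opt8) are each worse than Opt5 on at least one objective.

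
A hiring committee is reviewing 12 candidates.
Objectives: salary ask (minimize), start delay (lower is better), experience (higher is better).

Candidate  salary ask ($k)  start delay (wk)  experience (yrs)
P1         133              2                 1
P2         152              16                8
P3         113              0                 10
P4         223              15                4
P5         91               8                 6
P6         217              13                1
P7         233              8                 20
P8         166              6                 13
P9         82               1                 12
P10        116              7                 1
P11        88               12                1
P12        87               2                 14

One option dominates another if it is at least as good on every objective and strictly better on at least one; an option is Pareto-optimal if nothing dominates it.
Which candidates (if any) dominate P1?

P3: salary ask 113≤133, start delay 0≤2, experience 10≥1 — dominates P1.
P9: salary ask 82≤133, start delay 1≤2, experience 12≥1 — dominates P1.
P12: salary ask 87≤133, start delay 2≤2, experience 14≥1 — dominates P1.
Others (P2, P4, P5, P6, P7, P8, P10, P11) are each worse than P1 on at least one objective.

P3, P9, P12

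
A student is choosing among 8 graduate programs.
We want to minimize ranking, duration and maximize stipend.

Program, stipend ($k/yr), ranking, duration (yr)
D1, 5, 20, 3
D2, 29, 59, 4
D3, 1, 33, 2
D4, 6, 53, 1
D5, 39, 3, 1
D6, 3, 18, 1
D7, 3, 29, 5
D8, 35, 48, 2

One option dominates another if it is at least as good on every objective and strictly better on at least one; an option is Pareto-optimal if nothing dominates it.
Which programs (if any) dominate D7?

D1: stipend 5≥3, ranking 20≤29, duration 3≤5 — dominates D7.
D5: stipend 39≥3, ranking 3≤29, duration 1≤5 — dominates D7.
D6: stipend 3≥3, ranking 18≤29, duration 1≤5 — dominates D7.
Others (D2, D3, D4, D8) are each worse than D7 on at least one objective.

D1, D5, D6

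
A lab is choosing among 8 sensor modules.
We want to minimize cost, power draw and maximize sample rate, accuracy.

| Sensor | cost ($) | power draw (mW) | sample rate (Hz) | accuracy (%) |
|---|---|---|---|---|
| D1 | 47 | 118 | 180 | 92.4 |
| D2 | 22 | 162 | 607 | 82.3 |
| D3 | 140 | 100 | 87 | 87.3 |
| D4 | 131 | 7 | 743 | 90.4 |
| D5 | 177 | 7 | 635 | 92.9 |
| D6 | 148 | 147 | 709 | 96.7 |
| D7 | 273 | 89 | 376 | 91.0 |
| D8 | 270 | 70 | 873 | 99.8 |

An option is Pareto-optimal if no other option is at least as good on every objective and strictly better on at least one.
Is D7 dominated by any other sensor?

Yes

D5 vs D7: cost 177≤273, power draw 7≤89, sample rate 635≥376, accuracy 92.9≥91.0 — D5 is at least as good on every objective and strictly better on at least one, so D5 dominates D7.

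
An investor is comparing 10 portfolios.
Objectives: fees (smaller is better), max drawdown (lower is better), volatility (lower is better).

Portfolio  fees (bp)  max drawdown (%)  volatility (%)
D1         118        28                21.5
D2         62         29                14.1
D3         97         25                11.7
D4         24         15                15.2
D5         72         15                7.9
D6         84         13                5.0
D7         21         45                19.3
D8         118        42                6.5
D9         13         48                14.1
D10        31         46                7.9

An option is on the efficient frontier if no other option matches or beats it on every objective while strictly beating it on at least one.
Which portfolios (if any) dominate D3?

D5: fees 72≤97, max drawdown 15≤25, volatility 7.9≤11.7 — dominates D3.
D6: fees 84≤97, max drawdown 13≤25, volatility 5.0≤11.7 — dominates D3.
Others (D1, D2, D4, D7, D8, D9, D10) are each worse than D3 on at least one objective.

D5, D6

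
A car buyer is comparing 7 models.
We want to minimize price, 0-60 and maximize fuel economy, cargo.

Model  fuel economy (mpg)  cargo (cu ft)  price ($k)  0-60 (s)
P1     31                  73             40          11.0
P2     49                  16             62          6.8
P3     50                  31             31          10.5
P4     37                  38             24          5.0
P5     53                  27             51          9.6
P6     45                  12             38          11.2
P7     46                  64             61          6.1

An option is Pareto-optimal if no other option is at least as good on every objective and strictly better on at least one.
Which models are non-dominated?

P1: not dominated (best cargo).
P2: not dominated.
P3: not dominated.
P4: not dominated (best price).
P5: not dominated (best fuel economy).
P6: dominated by P3 (fuel economy 50≥45, cargo 31≥12, price 31≤38, 0-60 10.5≤11.2).
P7: not dominated.

P1, P2, P3, P4, P5, P7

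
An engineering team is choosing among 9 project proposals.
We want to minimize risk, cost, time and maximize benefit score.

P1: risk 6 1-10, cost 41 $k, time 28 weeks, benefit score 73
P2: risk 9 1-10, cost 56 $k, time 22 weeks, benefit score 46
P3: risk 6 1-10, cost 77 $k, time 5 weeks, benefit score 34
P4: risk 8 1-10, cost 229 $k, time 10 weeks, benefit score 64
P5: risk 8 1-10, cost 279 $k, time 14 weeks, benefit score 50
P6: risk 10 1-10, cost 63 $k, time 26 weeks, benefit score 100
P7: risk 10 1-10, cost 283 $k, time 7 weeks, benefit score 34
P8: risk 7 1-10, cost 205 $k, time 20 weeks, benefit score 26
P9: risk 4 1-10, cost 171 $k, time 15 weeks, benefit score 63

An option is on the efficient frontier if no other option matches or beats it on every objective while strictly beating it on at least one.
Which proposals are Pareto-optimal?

P1: not dominated (best cost).
P2: not dominated.
P3: not dominated (best time).
P4: not dominated.
P5: dominated by P4 (risk 8≤8, cost 229≤279, time 10≤14, benefit score 64≥50).
P6: not dominated (best benefit score).
P7: dominated by P3 (risk 6≤10, cost 77≤283, time 5≤7, benefit score 34≥34).
P8: dominated by P3 (risk 6≤7, cost 77≤205, time 5≤20, benefit score 34≥26).
P9: not dominated (best risk).

P1, P2, P3, P4, P6, P9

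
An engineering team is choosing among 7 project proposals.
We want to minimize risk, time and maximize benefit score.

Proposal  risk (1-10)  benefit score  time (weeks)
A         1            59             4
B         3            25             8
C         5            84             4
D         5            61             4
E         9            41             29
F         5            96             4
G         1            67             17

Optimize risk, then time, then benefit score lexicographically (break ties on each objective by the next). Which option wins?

First minimize risk: best is 1, kept {A, G}.
Then minimize time: best is 4, kept {A}.

A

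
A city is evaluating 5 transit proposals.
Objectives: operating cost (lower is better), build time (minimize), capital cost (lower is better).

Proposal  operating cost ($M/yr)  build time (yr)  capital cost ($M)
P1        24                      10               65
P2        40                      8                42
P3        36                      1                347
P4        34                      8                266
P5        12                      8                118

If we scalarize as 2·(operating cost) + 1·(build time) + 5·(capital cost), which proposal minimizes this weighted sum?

P1: 2·24 + 1·10 + 5·65 = 383
P2: 2·40 + 1·8 + 5·42 = 298
P3: 2·36 + 1·1 + 5·347 = 1808
P4: 2·34 + 1·8 + 5·266 = 1406
P5: 2·12 + 1·8 + 5·118 = 622
Lowest: P2 at 298.

P2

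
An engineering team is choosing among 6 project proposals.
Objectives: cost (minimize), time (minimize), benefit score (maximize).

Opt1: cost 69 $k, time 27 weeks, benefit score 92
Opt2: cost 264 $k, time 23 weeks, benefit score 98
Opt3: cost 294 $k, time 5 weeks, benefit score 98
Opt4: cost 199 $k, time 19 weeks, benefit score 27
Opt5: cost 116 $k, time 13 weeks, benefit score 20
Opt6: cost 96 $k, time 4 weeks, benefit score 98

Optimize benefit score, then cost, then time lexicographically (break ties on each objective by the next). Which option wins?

First maximize benefit score: best is 98, kept {Opt2, Opt3, Opt6}.
Then minimize cost: best is 96, kept {Opt6}.

Opt6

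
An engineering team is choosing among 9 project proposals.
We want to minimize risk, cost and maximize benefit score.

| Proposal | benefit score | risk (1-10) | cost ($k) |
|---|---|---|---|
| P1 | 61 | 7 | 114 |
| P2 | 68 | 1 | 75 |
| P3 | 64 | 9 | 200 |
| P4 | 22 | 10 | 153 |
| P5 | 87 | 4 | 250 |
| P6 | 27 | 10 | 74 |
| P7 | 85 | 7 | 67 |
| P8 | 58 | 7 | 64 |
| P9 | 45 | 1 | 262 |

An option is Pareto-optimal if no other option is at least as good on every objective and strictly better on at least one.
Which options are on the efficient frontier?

P2, P5, P7, P8

P1: dominated by P2 (benefit score 68≥61, risk 1≤7, cost 75≤114).
P2: not dominated.
P3: dominated by P2 (benefit score 68≥64, risk 1≤9, cost 75≤200).
P4: dominated by P1 (benefit score 61≥22, risk 7≤10, cost 114≤153).
P5: not dominated (best benefit score).
P6: dominated by P7 (benefit score 85≥27, risk 7≤10, cost 67≤74).
P7: not dominated.
P8: not dominated (best cost).
P9: dominated by P2 (benefit score 68≥45, risk 1≤1, cost 75≤262).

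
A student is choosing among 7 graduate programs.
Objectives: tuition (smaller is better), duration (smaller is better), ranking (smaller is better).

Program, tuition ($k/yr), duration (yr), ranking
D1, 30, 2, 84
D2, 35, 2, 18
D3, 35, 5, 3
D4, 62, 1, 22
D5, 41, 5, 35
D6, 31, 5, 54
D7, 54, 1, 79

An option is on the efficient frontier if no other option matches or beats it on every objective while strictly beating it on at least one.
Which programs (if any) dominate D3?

none

D1: worse on ranking (84 vs 3).
D2: worse on ranking (18 vs 3).
D4: worse on tuition (62 vs 35).
D5: worse on tuition (41 vs 35).
D6: worse on ranking (54 vs 3).
D7: worse on tuition (54 vs 35).
No option dominates D3.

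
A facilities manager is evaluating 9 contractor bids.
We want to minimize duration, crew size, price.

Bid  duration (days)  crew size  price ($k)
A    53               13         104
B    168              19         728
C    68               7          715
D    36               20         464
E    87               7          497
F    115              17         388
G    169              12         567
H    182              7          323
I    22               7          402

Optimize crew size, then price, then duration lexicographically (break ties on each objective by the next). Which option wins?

First minimize crew size: best is 7, kept {C, E, H, I}.
Then minimize price: best is 323, kept {H}.

H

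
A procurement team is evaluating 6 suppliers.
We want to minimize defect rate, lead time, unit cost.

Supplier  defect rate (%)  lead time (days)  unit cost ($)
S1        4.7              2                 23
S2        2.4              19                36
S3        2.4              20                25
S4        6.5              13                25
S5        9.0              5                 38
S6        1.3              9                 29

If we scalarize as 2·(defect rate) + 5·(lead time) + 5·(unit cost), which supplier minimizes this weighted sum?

S1

S1: 2·4.7 + 5·2 + 5·23 = 134.4
S2: 2·2.4 + 5·19 + 5·36 = 279.8
S3: 2·2.4 + 5·20 + 5·25 = 229.8
S4: 2·6.5 + 5·13 + 5·25 = 203.0
S5: 2·9.0 + 5·5 + 5·38 = 233.0
S6: 2·1.3 + 5·9 + 5·29 = 192.6
Lowest: S1 at 134.4.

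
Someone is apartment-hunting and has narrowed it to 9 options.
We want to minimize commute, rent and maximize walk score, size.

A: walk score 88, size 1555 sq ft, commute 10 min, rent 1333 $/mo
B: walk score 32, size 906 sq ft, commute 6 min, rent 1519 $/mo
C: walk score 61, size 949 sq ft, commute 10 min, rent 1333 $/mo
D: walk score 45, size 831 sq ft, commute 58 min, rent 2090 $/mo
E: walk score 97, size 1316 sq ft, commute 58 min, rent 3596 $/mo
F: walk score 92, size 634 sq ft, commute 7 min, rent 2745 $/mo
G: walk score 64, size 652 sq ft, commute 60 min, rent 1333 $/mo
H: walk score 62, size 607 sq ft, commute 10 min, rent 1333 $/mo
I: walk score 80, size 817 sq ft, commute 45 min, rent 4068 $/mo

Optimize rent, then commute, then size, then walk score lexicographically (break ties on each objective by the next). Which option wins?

A

First minimize rent: best is 1333, kept {A, C, G, H}.
Then minimize commute: best is 10, kept {A, C, H}.
Then maximize size: best is 1555, kept {A}.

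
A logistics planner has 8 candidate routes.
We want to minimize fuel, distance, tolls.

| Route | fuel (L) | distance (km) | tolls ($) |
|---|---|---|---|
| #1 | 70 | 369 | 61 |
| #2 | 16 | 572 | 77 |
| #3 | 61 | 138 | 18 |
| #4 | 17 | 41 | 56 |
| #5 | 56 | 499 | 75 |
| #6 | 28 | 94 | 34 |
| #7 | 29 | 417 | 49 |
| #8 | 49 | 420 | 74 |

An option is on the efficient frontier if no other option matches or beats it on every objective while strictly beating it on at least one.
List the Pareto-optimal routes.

#2, #3, #4, #6

#1: dominated by #3 (fuel 61≤70, distance 138≤369, tolls 18≤61).
#2: not dominated (best fuel).
#3: not dominated (best tolls).
#4: not dominated (best distance).
#5: dominated by #4 (fuel 17≤56, distance 41≤499, tolls 56≤75).
#6: not dominated.
#7: dominated by #6 (fuel 28≤29, distance 94≤417, tolls 34≤49).
#8: dominated by #4 (fuel 17≤49, distance 41≤420, tolls 56≤74).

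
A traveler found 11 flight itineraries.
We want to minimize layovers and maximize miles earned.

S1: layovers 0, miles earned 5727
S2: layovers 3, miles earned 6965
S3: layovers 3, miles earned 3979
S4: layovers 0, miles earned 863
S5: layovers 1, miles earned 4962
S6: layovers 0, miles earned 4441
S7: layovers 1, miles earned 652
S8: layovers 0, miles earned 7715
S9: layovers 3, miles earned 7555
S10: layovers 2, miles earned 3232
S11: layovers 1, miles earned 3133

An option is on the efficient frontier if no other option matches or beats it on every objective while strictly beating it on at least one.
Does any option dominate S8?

No

S1: worse on miles earned (5727 vs 7715).
S2: worse on layovers (3 vs 0).
S3: worse on layovers (3 vs 0).
S4: worse on miles earned (863 vs 7715).
S5: worse on layovers (1 vs 0).
S6: worse on miles earned (4441 vs 7715).
S7: worse on layovers (1 vs 0).
S9: worse on layovers (3 vs 0).
S10: worse on layovers (2 vs 0).
S11: worse on layovers (1 vs 0).
No option is at least as good as S8 on every objective and strictly better on one.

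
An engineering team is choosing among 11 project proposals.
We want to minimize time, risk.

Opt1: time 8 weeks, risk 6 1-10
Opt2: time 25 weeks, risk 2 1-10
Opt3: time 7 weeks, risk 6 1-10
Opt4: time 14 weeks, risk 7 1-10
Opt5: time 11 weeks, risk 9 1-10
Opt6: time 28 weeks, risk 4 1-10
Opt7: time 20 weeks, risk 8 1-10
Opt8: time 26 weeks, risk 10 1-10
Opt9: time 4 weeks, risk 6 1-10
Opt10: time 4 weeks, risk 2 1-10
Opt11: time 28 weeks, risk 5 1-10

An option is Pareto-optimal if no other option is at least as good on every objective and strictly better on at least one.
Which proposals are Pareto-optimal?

Opt1: dominated by Opt3 (time 7≤8, risk 6≤6).
Opt2: dominated by Opt10 (time 4≤25, risk 2≤2).
Opt3: dominated by Opt9 (time 4≤7, risk 6≤6).
Opt4: dominated by Opt1 (time 8≤14, risk 6≤7).
Opt5: dominated by Opt1 (time 8≤11, risk 6≤9).
Opt6: dominated by Opt2 (time 25≤28, risk 2≤4).
Opt7: dominated by Opt1 (time 8≤20, risk 6≤8).
Opt8: dominated by Opt1 (time 8≤26, risk 6≤10).
Opt9: dominated by Opt10 (time 4≤4, risk 2≤6).
Opt10: not dominated.
Opt11: dominated by Opt2 (time 25≤28, risk 2≤5).

Opt10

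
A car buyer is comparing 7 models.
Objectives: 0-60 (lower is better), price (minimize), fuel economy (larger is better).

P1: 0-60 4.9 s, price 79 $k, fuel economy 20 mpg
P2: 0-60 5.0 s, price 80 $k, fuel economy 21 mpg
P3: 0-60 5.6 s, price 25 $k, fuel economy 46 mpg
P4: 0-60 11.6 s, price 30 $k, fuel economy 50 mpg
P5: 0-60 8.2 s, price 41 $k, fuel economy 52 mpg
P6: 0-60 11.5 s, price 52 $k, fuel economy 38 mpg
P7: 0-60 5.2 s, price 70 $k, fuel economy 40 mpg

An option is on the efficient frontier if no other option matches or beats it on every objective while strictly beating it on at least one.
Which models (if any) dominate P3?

none

P1: worse on price (79 vs 25).
P2: worse on price (80 vs 25).
P4: worse on 0-60 (11.6 vs 5.6).
P5: worse on 0-60 (8.2 vs 5.6).
P6: worse on 0-60 (11.5 vs 5.6).
P7: worse on price (70 vs 25).
No option dominates P3.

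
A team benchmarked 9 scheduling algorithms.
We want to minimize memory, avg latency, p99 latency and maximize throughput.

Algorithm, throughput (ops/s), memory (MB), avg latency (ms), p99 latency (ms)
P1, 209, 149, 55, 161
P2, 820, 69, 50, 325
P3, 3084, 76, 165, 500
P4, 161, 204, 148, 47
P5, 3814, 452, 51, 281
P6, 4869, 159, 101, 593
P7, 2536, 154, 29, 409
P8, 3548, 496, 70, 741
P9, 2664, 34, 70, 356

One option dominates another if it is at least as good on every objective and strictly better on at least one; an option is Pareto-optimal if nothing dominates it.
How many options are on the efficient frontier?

P1: not dominated.
P2: not dominated.
P3: not dominated.
P4: not dominated (best p99 latency).
P5: not dominated.
P6: not dominated (best throughput).
P7: not dominated (best avg latency).
P8: dominated by P5 (throughput 3814≥3548, memory 452≤496, avg latency 51≤70, p99 latency 281≤741).
P9: not dominated (best memory).
Pareto-optimal: P1, P2, P3, P4, P5, P6, P7, P9 → 8.

8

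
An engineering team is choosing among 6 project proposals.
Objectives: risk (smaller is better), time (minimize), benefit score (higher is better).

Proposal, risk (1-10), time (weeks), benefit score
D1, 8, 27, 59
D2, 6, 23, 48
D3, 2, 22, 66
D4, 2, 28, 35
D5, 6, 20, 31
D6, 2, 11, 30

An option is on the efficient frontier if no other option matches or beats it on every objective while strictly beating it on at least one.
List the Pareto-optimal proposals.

D3, D5, D6

D1: dominated by D3 (risk 2≤8, time 22≤27, benefit score 66≥59).
D2: dominated by D3 (risk 2≤6, time 22≤23, benefit score 66≥48).
D3: not dominated (best benefit score).
D4: dominated by D3 (risk 2≤2, time 22≤28, benefit score 66≥35).
D5: not dominated.
D6: not dominated (best time).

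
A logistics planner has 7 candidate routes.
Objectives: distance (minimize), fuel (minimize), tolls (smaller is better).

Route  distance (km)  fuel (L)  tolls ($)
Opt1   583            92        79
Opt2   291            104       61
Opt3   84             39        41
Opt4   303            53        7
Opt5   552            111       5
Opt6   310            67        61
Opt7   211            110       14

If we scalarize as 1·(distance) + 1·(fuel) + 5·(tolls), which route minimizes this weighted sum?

Opt1: 1·583 + 1·92 + 5·79 = 1070
Opt2: 1·291 + 1·104 + 5·61 = 700
Opt3: 1·84 + 1·39 + 5·41 = 328
Opt4: 1·303 + 1·53 + 5·7 = 391
Opt5: 1·552 + 1·111 + 5·5 = 688
Opt6: 1·310 + 1·67 + 5·61 = 682
Opt7: 1·211 + 1·110 + 5·14 = 391
Lowest: Opt3 at 328.

Opt3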